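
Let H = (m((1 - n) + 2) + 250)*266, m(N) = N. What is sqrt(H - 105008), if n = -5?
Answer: 2*I*sqrt(9095) ≈ 190.74*I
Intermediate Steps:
H = 68628 (H = (((1 - 1*(-5)) + 2) + 250)*266 = (((1 + 5) + 2) + 250)*266 = ((6 + 2) + 250)*266 = (8 + 250)*266 = 258*266 = 68628)
sqrt(H - 105008) = sqrt(68628 - 105008) = sqrt(-36380) = 2*I*sqrt(9095)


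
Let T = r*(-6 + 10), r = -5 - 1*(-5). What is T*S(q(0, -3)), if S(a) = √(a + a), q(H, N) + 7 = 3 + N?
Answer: 0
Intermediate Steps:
q(H, N) = -4 + N (q(H, N) = -7 + (3 + N) = -4 + N)
r = 0 (r = -5 + 5 = 0)
S(a) = √2*√a (S(a) = √(2*a) = √2*√a)
T = 0 (T = 0*(-6 + 10) = 0*4 = 0)
T*S(q(0, -3)) = 0*(√2*√(-4 - 3)) = 0*(√2*√(-7)) = 0*(√2*(I*√7)) = 0*(I*√14) = 0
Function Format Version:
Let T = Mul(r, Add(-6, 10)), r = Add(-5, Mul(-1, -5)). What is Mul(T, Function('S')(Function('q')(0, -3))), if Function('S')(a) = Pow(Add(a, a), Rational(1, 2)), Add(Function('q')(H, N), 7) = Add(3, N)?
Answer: 0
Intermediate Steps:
Function('q')(H, N) = Add(-4, N) (Function('q')(H, N) = Add(-7, Add(3, N)) = Add(-4, N))
r = 0 (r = Add(-5, 5) = 0)
Function('S')(a) = Mul(Pow(2, Rational(1, 2)), Pow(a, Rational(1, 2))) (Function('S')(a) = Pow(Mul(2, a), Rational(1, 2)) = Mul(Pow(2, Rational(1, 2)), Pow(a, Rational(1, 2))))
T = 0 (T = Mul(0, Add(-6, 10)) = Mul(0, 4) = 0)
Mul(T, Function('S')(Function('q')(0, -3))) = Mul(0, Mul(Pow(2, Rational(1, 2)), Pow(Add(-4, -3), Rational(1, 2)))) = Mul(0, Mul(Pow(2, Rational(1, 2)), Pow(-7, Rational(1, 2)))) = Mul(0, Mul(Pow(2, Rational(1, 2)), Mul(I, Pow(7, Rational(1, 2))))) = Mul(0, Mul(I, Pow(14, Rational(1, 2)))) = 0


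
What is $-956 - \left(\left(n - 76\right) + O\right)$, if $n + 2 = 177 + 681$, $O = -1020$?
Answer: $-716$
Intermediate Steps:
$n = 856$ ($n = -2 + \left(177 + 681\right) = -2 + 858 = 856$)
$-956 - \left(\left(n - 76\right) + O\right) = -956 - \left(\left(856 - 76\right) - 1020\right) = -956 - \left(780 - 1020\right) = -956 - -240 = -956 + 240 = -716$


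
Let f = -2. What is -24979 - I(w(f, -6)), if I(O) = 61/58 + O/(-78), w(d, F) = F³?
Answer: -18837047/754 ≈ -24983.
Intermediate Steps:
I(O) = 61/58 - O/78 (I(O) = 61*(1/58) + O*(-1/78) = 61/58 - O/78)
-24979 - I(w(f, -6)) = -24979 - (61/58 - 1/78*(-6)³) = -24979 - (61/58 - 1/78*(-216)) = -24979 - (61/58 + 36/13) = -24979 - 1*2881/754 = -24979 - 2881/754 = -18837047/754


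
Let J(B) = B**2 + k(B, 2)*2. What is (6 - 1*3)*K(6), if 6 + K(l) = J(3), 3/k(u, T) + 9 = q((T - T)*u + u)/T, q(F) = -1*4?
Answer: 81/11 ≈ 7.3636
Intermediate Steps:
q(F) = -4
k(u, T) = 3/(-9 - 4/T)
J(B) = -6/11 + B**2 (J(B) = B**2 - 3*2/(4 + 9*2)*2 = B**2 - 3*2/(4 + 18)*2 = B**2 - 3*2/22*2 = B**2 - 3*2*1/22*2 = B**2 - 3/11*2 = B**2 - 6/11 = -6/11 + B**2)
K(l) = 27/11 (K(l) = -6 + (-6/11 + 3**2) = -6 + (-6/11 + 9) = -6 + 93/11 = 27/11)
(6 - 1*3)*K(6) = (6 - 1*3)*(27/11) = (6 - 3)*(27/11) = 3*(27/11) = 81/11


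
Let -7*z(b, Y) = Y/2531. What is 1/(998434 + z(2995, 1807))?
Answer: 17717/17689253371 ≈ 1.0016e-6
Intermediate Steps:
z(b, Y) = -Y/17717 (z(b, Y) = -Y/(7*2531) = -Y/17717)
1/(998434 + z(2995, 1807)) = 1/(998434 - 1/17717*1807) = 1/(998434 - 1807/17717) = 1/(17689253371/17717) = 17717/17689253371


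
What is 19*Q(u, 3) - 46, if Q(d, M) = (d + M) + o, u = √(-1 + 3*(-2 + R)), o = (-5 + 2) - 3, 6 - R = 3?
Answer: -103 + 19*√2 ≈ -76.130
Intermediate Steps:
R = 3 (R = 6 - 1*3 = 6 - 3 = 3)
o = -6 (o = -3 - 3 = -6)
u = √2 (u = √(-1 + 3*(-2 + 3)) = √(-1 + 3*1) = √(-1 + 3) = √2 ≈ 1.4142)
Q(d, M) = -6 + M + d (Q(d, M) = (d + M) - 6 = (M + d) - 6 = -6 + M + d)
19*Q(u, 3) - 46 = 19*(-6 + 3 + √2) - 46 = 19*(-3 + √2) - 46 = (-57 + 19*√2) - 46 = -103 + 19*√2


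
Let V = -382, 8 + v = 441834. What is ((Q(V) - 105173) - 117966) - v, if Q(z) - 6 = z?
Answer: -665341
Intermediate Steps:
v = 441826 (v = -8 + 441834 = 441826)
Q(z) = 6 + z
((Q(V) - 105173) - 117966) - v = (((6 - 382) - 105173) - 117966) - 1*441826 = ((-376 - 105173) - 117966) - 441826 = (-105549 - 117966) - 441826 = -223515 - 441826 = -665341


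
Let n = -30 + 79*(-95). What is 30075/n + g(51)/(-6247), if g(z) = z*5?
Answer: -37959990/9414229 ≈ -4.0322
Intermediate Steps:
n = -7535 (n = -30 - 7505 = -7535)
g(z) = 5*z
30075/n + g(51)/(-6247) = 30075/(-7535) + (5*51)/(-6247) = 30075*(-1/7535) + 255*(-1/6247) = -6015/1507 - 255/6247 = -37959990/9414229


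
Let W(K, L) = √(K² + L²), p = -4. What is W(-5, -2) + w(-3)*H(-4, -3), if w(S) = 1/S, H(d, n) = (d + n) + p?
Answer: 11/3 + √29 ≈ 9.0518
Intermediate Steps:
H(d, n) = -4 + d + n (H(d, n) = (d + n) - 4 = -4 + d + n)
W(-5, -2) + w(-3)*H(-4, -3) = √((-5)² + (-2)²) + (-4 - 4 - 3)/(-3) = √(25 + 4) - ⅓*(-11) = √29 + 11/3 = 11/3 + √29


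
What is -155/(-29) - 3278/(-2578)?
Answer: 247326/37381 ≈ 6.6164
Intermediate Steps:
-155/(-29) - 3278/(-2578) = -155*(-1/29) - 3278*(-1/2578) = 155/29 + 1639/1289 = 247326/37381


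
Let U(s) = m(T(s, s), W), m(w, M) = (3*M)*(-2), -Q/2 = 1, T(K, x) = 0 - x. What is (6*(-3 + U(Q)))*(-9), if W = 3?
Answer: 1134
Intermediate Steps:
T(K, x) = -x
Q = -2 (Q = -2*1 = -2)
m(w, M) = -6*M
U(s) = -18 (U(s) = -6*3 = -18)
(6*(-3 + U(Q)))*(-9) = (6*(-3 - 18))*(-9) = (6*(-21))*(-9) = -126*(-9) = 1134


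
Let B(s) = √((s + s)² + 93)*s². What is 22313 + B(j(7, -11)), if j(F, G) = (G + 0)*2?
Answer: 22313 + 484*√2029 ≈ 44115.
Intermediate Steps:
j(F, G) = 2*G (j(F, G) = G*2 = 2*G)
B(s) = s²*√(93 + 4*s²) (B(s) = √((2*s)² + 93)*s² = √(4*s² + 93)*s² = √(93 + 4*s²)*s² = s²*√(93 + 4*s²))
22313 + B(j(7, -11)) = 22313 + (2*(-11))²*√(93 + 4*(2*(-11))²) = 22313 + (-22)²*√(93 + 4*(-22)²) = 22313 + 484*√(93 + 4*484) = 22313 + 484*√(93 + 1936) = 22313 + 484*√2029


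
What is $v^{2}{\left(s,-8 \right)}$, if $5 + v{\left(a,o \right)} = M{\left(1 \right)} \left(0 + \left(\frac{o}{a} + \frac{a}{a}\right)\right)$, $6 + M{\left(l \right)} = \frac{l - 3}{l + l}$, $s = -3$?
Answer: $\frac{8464}{9} \approx 940.44$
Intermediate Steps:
$M{\left(l \right)} = -6 + \frac{-3 + l}{2 l}$ ($M{\left(l \right)} = -6 + \frac{l - 3}{l + l} = -6 + \frac{-3 + l}{2 l}$)
$v{\left(a,o \right)} = -12 - \frac{7 o}{a}$ ($v{\left(a,o \right)} = -5 + \frac{-3 - 11}{2 \cdot 1} \left(0 + \left(\frac{o}{a} + \frac{a}{a}\right)\right) = -5 + \frac{1}{2} \cdot 1 \left(-3 - 11\right) \left(0 + \left(\frac{o}{a} + 1\right)\right) = -5 + \frac{1}{2} \cdot 1 \left(-14\right) \left(0 + \left(1 + \frac{o}{a}\right)\right) = -5 - 7 \left(1 + \frac{o}{a}\right) = -5 - \left(7 + \frac{7 o}{a}\right) = -12 - \frac{7 o}{a}$)
$v^{2}{\left(s,-8 \right)} = \left(-12 - - \frac{56}{-3}\right)^{2} = \left(-12 - \left(-56\right) \left(- \frac{1}{3}\right)\right)^{2} = \left(-12 - \frac{56}{3}\right)^{2} = \left(- \frac{92}{3}\right)^{2} = \frac{8464}{9}$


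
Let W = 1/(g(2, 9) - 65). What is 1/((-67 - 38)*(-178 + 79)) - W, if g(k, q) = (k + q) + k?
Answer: 10447/540540 ≈ 0.019327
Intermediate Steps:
g(k, q) = q + 2*k
W = -1/52 (W = 1/((9 + 2*2) - 65) = 1/((9 + 4) - 65) = 1/(13 - 65) = 1/(-52) = -1/52 ≈ -0.019231)
1/((-67 - 38)*(-178 + 79)) - W = 1/((-67 - 38)*(-178 + 79)) - 1*(-1/52) = 1/(-105*(-99)) + 1/52 = 1/10395 + 1/52 = 10447/540540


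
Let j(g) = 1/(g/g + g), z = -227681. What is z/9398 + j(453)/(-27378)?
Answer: -1414993249585/58406746788 ≈ -24.227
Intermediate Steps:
j(g) = 1/(1 + g)
z/9398 + j(453)/(-27378) = -227681/9398 + 1/((1 + 453)*(-27378)) = -227681*1/9398 - 1/27378/454 = -227681/9398 + (1/454)*(-1/27378) = -227681/9398 - 1/12429612 = -1414993249585/58406746788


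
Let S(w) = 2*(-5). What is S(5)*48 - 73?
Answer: -553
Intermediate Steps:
S(w) = -10
S(5)*48 - 73 = -10*48 - 73 = -480 - 73 = -553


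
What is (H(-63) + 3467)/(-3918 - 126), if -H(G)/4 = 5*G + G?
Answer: -4979/4044 ≈ -1.2312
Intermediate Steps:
H(G) = -24*G (H(G) = -4*(5*G + G) = -24*G)
(H(-63) + 3467)/(-3918 - 126) = (-24*(-63) + 3467)/(-3918 - 126) = (1512 + 3467)/(-4044) = 4979*(-1/4044) = -4979/4044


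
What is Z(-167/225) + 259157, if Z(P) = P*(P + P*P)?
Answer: 2951961820687/11390625 ≈ 2.5916e+5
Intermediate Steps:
Z(P) = P*(P + P²)
Z(-167/225) + 259157 = (-167/225)²*(1 - 167/225) + 259157 = (27889/50625)*(58/225) + 259157 = 1617562/11390625 + 259157 = 2951961820687/11390625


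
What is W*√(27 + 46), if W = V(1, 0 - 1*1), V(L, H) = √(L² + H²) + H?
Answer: √146 - √73 ≈ 3.5390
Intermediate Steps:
V(L, H) = H + √(H² + L²) (V(L, H) = √(H² + L²) + H = H + √(H² + L²))
W = -1 + √2 (W = (0 - 1*1) + √((0 - 1*1)² + 1²) = (0 - 1) + √((0 - 1)² + 1) = -1 + √((-1)² + 1) = -1 + √(1 + 1) = -1 + √2 ≈ 0.41421)
W*√(27 + 46) = (-1 + √2)*√(27 + 46) = (-1 + √2)*√73 = √73*(-1 + √2)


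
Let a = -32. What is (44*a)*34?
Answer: -47872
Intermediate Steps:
(44*a)*34 = (44*(-32))*34 = -1408*34 = -47872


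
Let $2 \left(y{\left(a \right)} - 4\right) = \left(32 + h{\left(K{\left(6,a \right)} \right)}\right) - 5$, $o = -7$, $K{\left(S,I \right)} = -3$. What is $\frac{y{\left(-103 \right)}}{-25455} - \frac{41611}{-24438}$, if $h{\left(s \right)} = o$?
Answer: $\frac{352955291}{207356430} \approx 1.7022$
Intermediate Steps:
$h{\left(s \right)} = -7$
$y{\left(a \right)} = 14$ ($y{\left(a \right)} = 4 + \frac{\left(32 - 7\right) - 5}{2} = 4 + \frac{25 - 5}{2} = 4 + \frac{1}{2} \cdot 20 = 4 + 10 = 14$)
$\frac{y{\left(-103 \right)}}{-25455} - \frac{41611}{-24438} = \frac{14}{-25455} - \frac{41611}{-24438} = 14 \left(- \frac{1}{25455}\right) - - \frac{41611}{24438} = - \frac{14}{25455} + \frac{41611}{24438} = \frac{352955291}{207356430}$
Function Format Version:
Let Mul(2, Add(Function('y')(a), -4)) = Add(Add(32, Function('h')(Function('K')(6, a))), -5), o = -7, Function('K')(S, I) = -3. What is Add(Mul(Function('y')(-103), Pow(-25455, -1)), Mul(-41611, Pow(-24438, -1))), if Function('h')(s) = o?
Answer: Rational(352955291, 207356430) ≈ 1.7022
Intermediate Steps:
Function('h')(s) = -7
Function('y')(a) = 14 (Function('y')(a) = Add(4, Mul(Rational(1, 2), Add(Add(32, -7), -5))) = Add(4, Mul(Rational(1, 2), Add(25, -5))) = Add(4, Mul(Rational(1, 2), 20)) = Add(4, 10) = 14)
Add(Mul(Function('y')(-103), Pow(-25455, -1)), Mul(-41611, Pow(-24438, -1))) = Add(Mul(14, Pow(-25455, -1)), Mul(-41611, Pow(-24438, -1))) = Add(Mul(14, Rational(-1, 25455)), Mul(-41611, Rational(-1, 24438))) = Add(Rational(-14, 25455), Rational(41611, 24438)) = Rational(352955291, 207356430)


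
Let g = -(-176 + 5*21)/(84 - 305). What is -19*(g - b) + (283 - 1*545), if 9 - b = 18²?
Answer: -1379238/221 ≈ -6240.9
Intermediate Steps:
b = -315 (b = 9 - 1*18² = 9 - 1*324 = 9 - 324 = -315)
g = -71/221 (g = -(-176 + 105)/(-221) = -(-71)*(-1)/221 = -1*71/221 = -71/221 ≈ -0.32127)
-19*(g - b) + (283 - 1*545) = -19*(-71/221 - 1*(-315)) + (283 - 1*545) = -19*(-71/221 + 315) + (283 - 545) = -19*69544/221 - 262 = -1321336/221 - 262 = -1379238/221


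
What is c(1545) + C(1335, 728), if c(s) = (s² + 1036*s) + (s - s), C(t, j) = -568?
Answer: 3987077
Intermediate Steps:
c(s) = s² + 1036*s (c(s) = (s² + 1036*s) + 0 = s² + 1036*s)
c(1545) + C(1335, 728) = 1545*(1036 + 1545) - 568 = 1545*2581 - 568 = 3987645 - 568 = 3987077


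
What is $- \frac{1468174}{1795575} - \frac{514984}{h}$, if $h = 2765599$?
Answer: $- \frac{4985072942026}{4965840424425} \approx -1.0039$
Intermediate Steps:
$- \frac{1468174}{1795575} - \frac{514984}{h} = - \frac{1468174}{1795575} - \frac{514984}{2765599} = - \frac{4985072942026}{4965840424425}$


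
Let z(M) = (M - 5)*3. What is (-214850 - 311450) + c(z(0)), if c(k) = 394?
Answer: -525906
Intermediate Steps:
z(M) = -15 + 3*M (z(M) = (-5 + M)*3 = -15 + 3*M)
(-214850 - 311450) + c(z(0)) = (-214850 - 311450) + 394 = -526300 + 394 = -525906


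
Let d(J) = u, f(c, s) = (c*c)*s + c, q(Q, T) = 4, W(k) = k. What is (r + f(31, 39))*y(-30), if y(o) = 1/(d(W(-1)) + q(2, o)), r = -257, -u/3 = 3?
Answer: -37253/5 ≈ -7450.6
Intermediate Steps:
u = -9 (u = -3*3 = -9)
f(c, s) = c + s*c² (f(c, s) = c²*s + c = s*c² + c = c + s*c²)
d(J) = -9
y(o) = -⅕ (y(o) = 1/(-9 + 4) = 1/(-5) = -⅕)
(r + f(31, 39))*y(-30) = (-257 + 31*(1 + 31*39))*(-⅕) = (-257 + 31*(1 + 1209))*(-⅕) = (-257 + 31*1210)*(-⅕) = (-257 + 37510)*(-⅕) = 37253*(-⅕) = -37253/5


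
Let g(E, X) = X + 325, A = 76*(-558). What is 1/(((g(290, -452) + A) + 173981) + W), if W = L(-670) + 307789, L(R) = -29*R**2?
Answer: -1/12578865 ≈ -7.9498e-8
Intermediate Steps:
A = -42408
g(E, X) = 325 + X
W = -12710311 (W = -29*(-670)**2 + 307789 = -29*448900 + 307789 = -13018100 + 307789 = -12710311)
1/(((g(290, -452) + A) + 173981) + W) = 1/((((325 - 452) - 42408) + 173981) - 12710311) = 1/(((-127 - 42408) + 173981) - 12710311) = 1/((-42535 + 173981) - 12710311) = 1/(131446 - 12710311) = 1/(-12578865) = -1/12578865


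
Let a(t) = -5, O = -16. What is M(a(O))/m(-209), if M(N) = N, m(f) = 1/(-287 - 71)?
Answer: 1790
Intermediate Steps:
m(f) = -1/358 (m(f) = 1/(-358) = -1/358)
M(a(O))/m(-209) = -5/(-1/358) = -5*(-358) = 1790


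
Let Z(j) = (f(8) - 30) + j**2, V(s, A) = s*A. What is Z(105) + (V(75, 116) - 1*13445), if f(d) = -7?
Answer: 6243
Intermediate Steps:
V(s, A) = A*s
Z(j) = -37 + j**2 (Z(j) = (-7 - 30) + j**2 = -37 + j**2)
Z(105) + (V(75, 116) - 1*13445) = (-37 + 105**2) + (116*75 - 1*13445) = (-37 + 11025) + (8700 - 13445) = 10988 - 4745 = 6243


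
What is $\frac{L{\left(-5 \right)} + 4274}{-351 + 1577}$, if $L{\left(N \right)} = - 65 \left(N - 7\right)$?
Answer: $\frac{2527}{613} \approx 4.1223$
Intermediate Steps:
$L{\left(N \right)} = 455 - 65 N$ ($L{\left(N \right)} = - 65 \left(-7 + N\right) = 455 - 65 N$)
$\frac{L{\left(-5 \right)} + 4274}{-351 + 1577} = \frac{\left(455 - -325\right) + 4274}{-351 + 1577} = \frac{\left(455 + 325\right) + 4274}{1226} = \left(780 + 4274\right) \frac{1}{1226} = 5054 \cdot \frac{1}{1226} = \frac{2527}{613}$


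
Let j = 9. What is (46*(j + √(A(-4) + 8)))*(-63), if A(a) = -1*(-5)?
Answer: -26082 - 2898*√13 ≈ -36531.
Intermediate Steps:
A(a) = 5
(46*(j + √(A(-4) + 8)))*(-63) = (46*(9 + √(5 + 8)))*(-63) = (46*(9 + √13))*(-63) = (414 + 46*√13)*(-63) = -26082 - 2898*√13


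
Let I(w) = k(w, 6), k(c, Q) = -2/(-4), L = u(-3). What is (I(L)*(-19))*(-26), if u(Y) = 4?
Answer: 247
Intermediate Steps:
L = 4
k(c, Q) = ½ (k(c, Q) = -2*(-¼) = ½)
I(w) = ½
(I(L)*(-19))*(-26) = ((½)*(-19))*(-26) = -19/2*(-26) = 247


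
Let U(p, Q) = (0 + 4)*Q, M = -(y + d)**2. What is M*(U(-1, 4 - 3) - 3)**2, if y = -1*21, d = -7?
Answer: -784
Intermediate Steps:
y = -21
M = -784 (M = -(-21 - 7)**2 = -1*(-28)**2 = -1*784 = -784)
U(p, Q) = 4*Q
M*(U(-1, 4 - 3) - 3)**2 = -784*(4*(4 - 3) - 3)**2 = -784*(4*1 - 3)**2 = -784*(4 - 3)**2 = -784*1**2 = -784*1 = -784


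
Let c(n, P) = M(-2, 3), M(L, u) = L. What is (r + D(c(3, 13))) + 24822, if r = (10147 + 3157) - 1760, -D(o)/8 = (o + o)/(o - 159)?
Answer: 5854894/161 ≈ 36366.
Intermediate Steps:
c(n, P) = -2
D(o) = -16*o/(-159 + o) (D(o) = -8*(o + o)/(o - 159) = -8*2*o/(-159 + o) = -16*o/(-159 + o))
r = 11544 (r = 13304 - 1760 = 11544)
(r + D(c(3, 13))) + 24822 = (11544 - 16*(-2)/(-159 - 2)) + 24822 = (11544 - 16*(-2)/(-161)) + 24822 = (11544 - 16*(-2)*(-1/161)) + 24822 = (11544 - 32/161) + 24822 = 1858552/161 + 24822 = 5854894/161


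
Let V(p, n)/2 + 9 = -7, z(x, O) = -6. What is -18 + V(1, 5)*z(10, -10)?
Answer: 174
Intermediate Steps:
V(p, n) = -32 (V(p, n) = -18 + 2*(-7) = -18 - 14 = -32)
-18 + V(1, 5)*z(10, -10) = -18 - 32*(-6) = -18 + 192 = 174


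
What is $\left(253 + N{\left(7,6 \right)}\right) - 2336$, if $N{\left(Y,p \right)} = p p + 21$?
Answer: $-2026$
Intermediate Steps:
$N{\left(Y,p \right)} = 21 + p^{2}$ ($N{\left(Y,p \right)} = p^{2} + 21 = 21 + p^{2}$)
$\left(253 + N{\left(7,6 \right)}\right) - 2336 = \left(253 + \left(21 + 6^{2}\right)\right) - 2336 = \left(253 + \left(21 + 36\right)\right) - 2336 = \left(253 + 57\right) - 2336 = 310 - 2336 = -2026$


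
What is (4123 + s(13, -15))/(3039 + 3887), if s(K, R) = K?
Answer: 2068/3463 ≈ 0.59717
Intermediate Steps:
(4123 + s(13, -15))/(3039 + 3887) = (4123 + 13)/(3039 + 3887) = 4136/6926 = 4136*(1/6926) = 2068/3463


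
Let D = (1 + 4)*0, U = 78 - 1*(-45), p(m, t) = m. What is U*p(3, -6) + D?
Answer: 369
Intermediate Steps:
U = 123 (U = 78 + 45 = 123)
D = 0 (D = 5*0 = 0)
U*p(3, -6) + D = 123*3 + 0 = 369 + 0 = 369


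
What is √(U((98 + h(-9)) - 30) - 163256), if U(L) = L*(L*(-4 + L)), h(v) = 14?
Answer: 16*√1411 ≈ 601.01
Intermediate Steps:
U(L) = L²*(-4 + L)
√(U((98 + h(-9)) - 30) - 163256) = √(((98 + 14) - 30)²*(-4 + ((98 + 14) - 30)) - 163256) = √((112 - 30)²*(-4 + (112 - 30)) - 163256) = √(82²*(-4 + 82) - 163256) = √(6724*78 - 163256) = √(524472 - 163256) = √361216 = 16*√1411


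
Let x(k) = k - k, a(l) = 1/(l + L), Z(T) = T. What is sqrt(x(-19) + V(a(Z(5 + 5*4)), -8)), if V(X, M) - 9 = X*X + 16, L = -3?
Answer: sqrt(12101)/22 ≈ 5.0002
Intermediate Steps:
a(l) = 1/(-3 + l) (a(l) = 1/(l - 3) = 1/(-3 + l))
x(k) = 0
V(X, M) = 25 + X**2 (V(X, M) = 9 + (X*X + 16) = 9 + (X**2 + 16) = 9 + (16 + X**2) = 25 + X**2)
sqrt(x(-19) + V(a(Z(5 + 5*4)), -8)) = sqrt(0 + (25 + (1/(-3 + (5 + 5*4)))**2)) = sqrt(0 + (25 + (1/(-3 + (5 + 20)))**2)) = sqrt(0 + (25 + (1/(-3 + 25))**2)) = sqrt(0 + (25 + (1/22)**2)) = sqrt(0 + (25 + 1/484)) = sqrt(0 + 12101/484) = sqrt(12101/484) = sqrt(12101)/22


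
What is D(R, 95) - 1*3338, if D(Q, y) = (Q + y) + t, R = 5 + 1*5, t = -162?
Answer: -3395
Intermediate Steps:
R = 10 (R = 5 + 5 = 10)
D(Q, y) = -162 + Q + y (D(Q, y) = (Q + y) - 162 = -162 + Q + y)
D(R, 95) - 1*3338 = (-162 + 10 + 95) - 1*3338 = -57 - 3338 = -3395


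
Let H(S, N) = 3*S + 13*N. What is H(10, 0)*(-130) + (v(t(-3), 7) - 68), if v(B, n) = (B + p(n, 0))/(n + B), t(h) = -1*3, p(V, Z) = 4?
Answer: -15871/4 ≈ -3967.8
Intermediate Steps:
t(h) = -3
v(B, n) = (4 + B)/(B + n) (v(B, n) = (B + 4)/(n + B) = (4 + B)/(B + n))
H(10, 0)*(-130) + (v(t(-3), 7) - 68) = (3*10 + 13*0)*(-130) + ((4 - 3)/(-3 + 7) - 68) = (30 + 0)*(-130) + (1/4 - 68) = 30*(-130) + ((¼)*1 - 68) = -3900 + (¼ - 68) = -3900 - 271/4 = -15871/4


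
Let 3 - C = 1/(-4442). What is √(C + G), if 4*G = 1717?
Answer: 3*√947654059/4442 ≈ 20.791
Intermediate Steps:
G = 1717/4 (G = (¼)*1717 = 1717/4 ≈ 429.25)
C = 13327/4442 (C = 3 - 1/(-4442) = 3 - 1*(-1/4442) = 3 + 1/4442 = 13327/4442 ≈ 3.0002)
√(C + G) = √(13327/4442 + 1717/4) = √(3840111/8884) = 3*√947654059/4442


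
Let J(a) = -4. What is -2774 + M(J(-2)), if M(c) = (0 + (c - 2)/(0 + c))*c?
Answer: -2780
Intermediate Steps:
M(c) = -2 + c (M(c) = (0 + (-2 + c)/c)*c = ((-2 + c)/c)*c = -2 + c)
-2774 + M(J(-2)) = -2774 + (-2 - 4) = -2774 - 6 = -2780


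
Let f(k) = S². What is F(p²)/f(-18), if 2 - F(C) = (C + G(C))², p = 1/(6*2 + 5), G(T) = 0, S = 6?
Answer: 167041/3006756 ≈ 0.055555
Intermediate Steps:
p = 1/17 (p = 1/(12 + 5) = 1/17 ≈ 0.058824)
F(C) = 2 - C² (F(C) = 2 - (C + 0)² = 2 - C²)
f(k) = 36 (f(k) = 6² = 36)
F(p²)/f(-18) = (2 - ((1/17)²)²)/36 = (2 - (1/289)²)*(1/36) = (2 - 1*1/83521)*(1/36) = (2 - 1/83521)*(1/36) = (167041/83521)*(1/36) = 167041/3006756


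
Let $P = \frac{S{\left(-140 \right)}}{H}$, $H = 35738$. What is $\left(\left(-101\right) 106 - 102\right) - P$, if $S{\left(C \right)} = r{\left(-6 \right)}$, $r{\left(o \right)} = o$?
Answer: $- \frac{193128149}{17869} \approx -10808.0$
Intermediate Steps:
$S{\left(C \right)} = -6$
$P = - \frac{3}{17869}$ ($P = - \frac{6}{35738} = \left(-6\right) \frac{1}{35738} = - \frac{3}{17869} \approx -0.00016789$)
$\left(\left(-101\right) 106 - 102\right) - P = \left(\left(-101\right) 106 - 102\right) - - \frac{3}{17869} = \left(-10706 - 102\right) + \frac{3}{17869} = -10808 + \frac{3}{17869} = - \frac{193128149}{17869}$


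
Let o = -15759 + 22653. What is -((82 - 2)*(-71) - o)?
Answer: 12574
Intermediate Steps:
o = 6894
-((82 - 2)*(-71) - o) = -((82 - 2)*(-71) - 1*6894) = -(80*(-71) - 6894) = -(-5680 - 6894) = -1*(-12574) = 12574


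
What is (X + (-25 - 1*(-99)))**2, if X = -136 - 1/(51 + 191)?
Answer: 225150025/58564 ≈ 3844.5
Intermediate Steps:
X = -32913/242 (X = -136 - 1/242 = -32913/242 ≈ -136.00)
(X + (-25 - 1*(-99)))**2 = (-32913/242 + (-25 - 1*(-99)))**2 = (-32913/242 + (-25 + 99))**2 = (-32913/242 + 74)**2 = (-15005/242)**2 = 225150025/58564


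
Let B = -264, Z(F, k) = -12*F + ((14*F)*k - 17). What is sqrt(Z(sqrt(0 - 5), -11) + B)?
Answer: sqrt(-281 - 166*I*sqrt(5)) ≈ 9.6061 - 19.32*I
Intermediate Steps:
Z(F, k) = -17 - 12*F + 14*F*k (Z(F, k) = -12*F + (14*F*k - 17) = -12*F + (-17 + 14*F*k) = -17 - 12*F + 14*F*k)
sqrt(Z(sqrt(0 - 5), -11) + B) = sqrt((-17 - 12*sqrt(0 - 5) + 14*sqrt(0 - 5)*(-11)) - 264) = sqrt((-17 - 12*I*sqrt(5) + 14*sqrt(-5)*(-11)) - 264) = sqrt((-17 - 12*I*sqrt(5) + 14*(I*sqrt(5))*(-11)) - 264) = sqrt((-17 - 12*I*sqrt(5) - 154*I*sqrt(5)) - 264) = sqrt((-17 - 166*I*sqrt(5)) - 264) = sqrt(-281 - 166*I*sqrt(5))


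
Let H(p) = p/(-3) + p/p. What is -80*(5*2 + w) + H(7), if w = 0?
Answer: -2404/3 ≈ -801.33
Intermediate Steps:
H(p) = 1 - p/3 (H(p) = p*(-⅓) + 1 = -p/3 + 1 = 1 - p/3)
-80*(5*2 + w) + H(7) = -80*(5*2 + 0) + (1 - ⅓*7) = -80*(10 + 0) + (1 - 7/3) = -80*10 - 4/3 = -800 - 4/3 = -2404/3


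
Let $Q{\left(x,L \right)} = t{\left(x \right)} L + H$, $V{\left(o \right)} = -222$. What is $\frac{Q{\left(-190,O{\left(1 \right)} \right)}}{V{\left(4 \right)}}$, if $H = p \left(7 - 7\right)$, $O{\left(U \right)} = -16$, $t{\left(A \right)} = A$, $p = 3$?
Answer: $- \frac{1520}{111} \approx -13.694$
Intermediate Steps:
$H = 0$ ($H = 3 \left(7 - 7\right) = 3 \cdot 0 = 0$)
$Q{\left(x,L \right)} = L x$ ($Q{\left(x,L \right)} = x L + 0 = L x + 0 = L x$)
$\frac{Q{\left(-190,O{\left(1 \right)} \right)}}{V{\left(4 \right)}} = \frac{\left(-16\right) \left(-190\right)}{-222} = 3040 \left(- \frac{1}{222}\right) = - \frac{1520}{111}$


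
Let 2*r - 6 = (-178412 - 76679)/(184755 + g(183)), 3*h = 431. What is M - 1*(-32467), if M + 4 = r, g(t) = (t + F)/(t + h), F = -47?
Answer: 2939089482469/90530154 ≈ 32465.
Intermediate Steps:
h = 431/3 (h = (⅓)*431 = 431/3 ≈ 143.67)
g(t) = (-47 + t)/(431/3 + t) (g(t) = (t - 47)/(t + 431/3) = (-47 + t)/(431/3 + t))
r = 209093167/90530154 (r = 3 + ((-178412 - 76679)/(184755 + 3*(-47 + 183)/(431 + 3*183)))/2 = 3 + (-255091/(184755 + 3*136/(431 + 549)))/2 = 3 + (-255091/(184755 + 3*136/980))/2 = 3 + (-255091/(184755 + 3*(1/980)*136))/2 = 3 + (-255091/(184755 + 102/245))/2 = 3 + (-255091/45265077/245)/2 = 3 + (-255091*245/45265077)/2 = 3 + (½)*(-62497295/45265077) = 3 - 62497295/90530154 = 209093167/90530154 ≈ 2.3097)
M = -153027449/90530154 (M = -4 + 209093167/90530154 = -153027449/90530154 ≈ -1.6903)
M - 1*(-32467) = -153027449/90530154 - 1*(-32467) = -153027449/90530154 + 32467 = 2939089482469/90530154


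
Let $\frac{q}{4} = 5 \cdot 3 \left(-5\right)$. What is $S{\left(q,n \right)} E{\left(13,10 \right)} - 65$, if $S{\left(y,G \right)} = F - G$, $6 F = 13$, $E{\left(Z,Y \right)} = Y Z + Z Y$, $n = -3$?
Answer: $\frac{3835}{3} \approx 1278.3$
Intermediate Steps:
$E{\left(Z,Y \right)} = 2 Y Z$ ($E{\left(Z,Y \right)} = Y Z + Y Z = 2 Y Z$)
$F = \frac{13}{6}$ ($F = \frac{1}{6} \cdot 13 = \frac{13}{6} \approx 2.1667$)
$q = -300$ ($q = 4 \cdot 5 \cdot 3 \left(-5\right) = 4 \cdot 15 \left(-5\right) = 4 \left(-75\right) = -300$)
$S{\left(y,G \right)} = \frac{13}{6} - G$
$S{\left(q,n \right)} E{\left(13,10 \right)} - 65 = \left(\frac{13}{6} - -3\right) 2 \cdot 10 \cdot 13 - 65 = \left(\frac{13}{6} + 3\right) 260 - 65 = \frac{31}{6} \cdot 260 - 65 = \frac{4030}{3} - 65 = \frac{3835}{3}$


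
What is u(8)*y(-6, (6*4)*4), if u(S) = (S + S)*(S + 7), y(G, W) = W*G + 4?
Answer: -137280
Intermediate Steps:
y(G, W) = 4 + G*W (y(G, W) = G*W + 4 = 4 + G*W)
u(S) = 2*S*(7 + S) (u(S) = (2*S)*(7 + S) = 2*S*(7 + S))
u(8)*y(-6, (6*4)*4) = (2*8*(7 + 8))*(4 - 6*6*4*4) = (2*8*15)*(4 - 144*4) = 240*(4 - 6*96) = 240*(4 - 576) = 240*(-572) = -137280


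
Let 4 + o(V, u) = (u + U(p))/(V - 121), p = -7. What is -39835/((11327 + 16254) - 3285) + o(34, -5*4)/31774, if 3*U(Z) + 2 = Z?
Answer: -55062650215/33581178024 ≈ -1.6397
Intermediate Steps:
U(Z) = -2/3 + Z/3
o(V, u) = -4 + (-3 + u)/(-121 + V) (o(V, u) = -4 + (u + (-2/3 + (1/3)*(-7)))/(V - 121) = -4 + (u + (-2/3 - 7/3))/(-121 + V) = -4 + (u - 3)/(-121 + V) = -4 + (-3 + u)/(-121 + V))
-39835/((11327 + 16254) - 3285) + o(34, -5*4)/31774 = -39835/((11327 + 16254) - 3285) + ((481 - 5*4 - 4*34)/(-121 + 34))/31774 = -39835/(27581 - 3285) + ((481 - 20 - 136)/(-87))*(1/31774) = -39835/24296 - 1/87*325*(1/31774) = -39835*1/24296 - 325/87*1/31774 = -39835/24296 - 325/2764338 = -55062650215/33581178024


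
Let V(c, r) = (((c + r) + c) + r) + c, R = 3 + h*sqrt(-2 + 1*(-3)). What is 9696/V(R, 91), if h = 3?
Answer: 925968/18443 - 43632*I*sqrt(5)/18443 ≈ 50.207 - 5.29*I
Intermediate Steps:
R = 3 + 3*I*sqrt(5) (R = 3 + 3*sqrt(-2 + 1*(-3)) = 3 + 3*sqrt(-2 - 3) = 3 + 3*sqrt(-5) = 3 + 3*(I*sqrt(5)) = 3 + 3*I*sqrt(5) ≈ 3.0 + 6.7082*I)
V(c, r) = 2*r + 3*c (V(c, r) = ((r + 2*c) + r) + c = (2*c + 2*r) + c = 2*r + 3*c)
9696/V(R, 91) = 9696/(2*91 + 3*(3 + 3*I*sqrt(5))) = 9696/(182 + (9 + 9*I*sqrt(5))) = 9696/(191 + 9*I*sqrt(5))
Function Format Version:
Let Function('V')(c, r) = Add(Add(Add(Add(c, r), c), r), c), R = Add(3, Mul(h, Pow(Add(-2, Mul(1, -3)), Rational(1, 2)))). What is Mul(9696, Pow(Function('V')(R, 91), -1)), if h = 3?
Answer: Add(Rational(925968, 18443), Mul(Rational(-43632, 18443), I, Pow(5, Rational(1, 2)))) ≈ Add(50.207, Mul(-5.2900, I))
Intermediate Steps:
R = Add(3, Mul(3, I, Pow(5, Rational(1, 2)))) (R = Add(3, Mul(3, Pow(Add(-2, Mul(1, -3)), Rational(1, 2)))) = Add(3, Mul(3, Pow(Add(-2, -3), Rational(1, 2)))) = Add(3, Mul(3, Pow(-5, Rational(1, 2)))) = Add(3, Mul(3, Mul(I, Pow(5, Rational(1, 2))))) = Add(3, Mul(3, I, Pow(5, Rational(1, 2)))) ≈ Add(3.0000, Mul(6.7082, I)))
Function('V')(c, r) = Add(Mul(2, r), Mul(3, c)) (Function('V')(c, r) = Add(Add(Add(r, Mul(2, c)), r), c) = Add(Add(Mul(2, c), Mul(2, r)), c) = Add(Mul(2, r), Mul(3, c)))
Mul(9696, Pow(Function('V')(R, 91), -1)) = Mul(9696, Pow(Add(Mul(2, 91), Mul(3, Add(3, Mul(3, I, Pow(5, Rational(1, 2)))))), -1)) = Mul(9696, Pow(Add(182, Add(9, Mul(9, I, Pow(5, Rational(1, 2))))), -1)) = Mul(9696, Pow(Add(191, Mul(9, I, Pow(5, Rational(1, 2)))), -1))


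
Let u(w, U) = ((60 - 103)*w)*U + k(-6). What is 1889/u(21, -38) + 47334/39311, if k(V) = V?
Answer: 1698193351/1348681788 ≈ 1.2591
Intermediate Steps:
u(w, U) = -6 - 43*U*w (u(w, U) = ((60 - 103)*w)*U - 6 = (-43*w)*U - 6 = -43*U*w - 6 = -6 - 43*U*w)
1889/u(21, -38) + 47334/39311 = 1889/(-6 - 43*(-38)*21) + 47334/39311 = 1889/(-6 + 34314) + 47334*(1/39311) = 1889/34308 + 47334/39311 = 1698193351/1348681788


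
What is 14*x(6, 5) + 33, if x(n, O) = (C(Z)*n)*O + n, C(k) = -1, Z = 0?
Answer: -303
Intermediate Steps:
x(n, O) = n - O*n (x(n, O) = (-n)*O + n = -O*n + n = n - O*n)
14*x(6, 5) + 33 = 14*(6*(1 - 1*5)) + 33 = 14*(6*(1 - 5)) + 33 = 14*(6*(-4)) + 33 = 14*(-24) + 33 = -336 + 33 = -303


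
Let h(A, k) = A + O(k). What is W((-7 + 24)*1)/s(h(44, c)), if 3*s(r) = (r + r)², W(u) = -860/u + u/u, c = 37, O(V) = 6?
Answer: -2529/170000 ≈ -0.014876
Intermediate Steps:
W(u) = 1 - 860/u (W(u) = -860/u + 1 = 1 - 860/u)
h(A, k) = 6 + A (h(A, k) = A + 6 = 6 + A)
s(r) = 4*r²/3 (s(r) = (r + r)²/3 = (2*r)²/3 = (4*r²)/3 = 4*r²/3)
W((-7 + 24)*1)/s(h(44, c)) = ((-860 + (-7 + 24)*1)/(((-7 + 24)*1)))/((4*(6 + 44)²/3)) = ((-860 + 17*1)/((17*1)))/(((4/3)*50²)) = ((-860 + 17)/17)/(((4/3)*2500)) = ((1/17)*(-843))/(10000/3) = -843/17*3/10000 = -2529/170000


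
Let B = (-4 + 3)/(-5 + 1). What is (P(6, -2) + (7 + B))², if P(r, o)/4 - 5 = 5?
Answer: 35721/16 ≈ 2232.6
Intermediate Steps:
B = ¼ (B = -1/(-4) = -1*(-¼) = ¼ ≈ 0.25000)
P(r, o) = 40 (P(r, o) = 20 + 4*5 = 20 + 20 = 40)
(P(6, -2) + (7 + B))² = (40 + (7 + ¼))² = (40 + 29/4)² = (189/4)² = 35721/16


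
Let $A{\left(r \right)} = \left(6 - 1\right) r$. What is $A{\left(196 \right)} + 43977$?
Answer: $44957$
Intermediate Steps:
$A{\left(r \right)} = 5 r$
$A{\left(196 \right)} + 43977 = 5 \cdot 196 + 43977 = 980 + 43977 = 44957$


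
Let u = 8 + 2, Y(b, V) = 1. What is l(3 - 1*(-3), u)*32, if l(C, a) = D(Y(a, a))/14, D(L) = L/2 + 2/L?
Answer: 40/7 ≈ 5.7143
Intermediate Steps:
u = 10
D(L) = L/2 + 2/L (D(L) = L*(½) + 2/L = L/2 + 2/L)
l(C, a) = 5/28 (l(C, a) = ((½)*1 + 2/1)/14 = (½ + 2*1)*(1/14) = (½ + 2)*(1/14) = (5/2)*(1/14) = 5/28)
l(3 - 1*(-3), u)*32 = (5/28)*32 = 40/7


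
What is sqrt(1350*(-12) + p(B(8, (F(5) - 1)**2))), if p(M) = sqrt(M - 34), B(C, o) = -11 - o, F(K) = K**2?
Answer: sqrt(-16200 + 3*I*sqrt(69)) ≈ 0.0979 + 127.28*I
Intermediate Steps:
p(M) = sqrt(-34 + M)
sqrt(1350*(-12) + p(B(8, (F(5) - 1)**2))) = sqrt(1350*(-12) + sqrt(-34 + (-11 - (5**2 - 1)**2))) = sqrt(-16200 + sqrt(-34 + (-11 - (25 - 1)**2))) = sqrt(-16200 + sqrt(-34 + (-11 - 1*24**2))) = sqrt(-16200 + sqrt(-34 + (-11 - 1*576))) = sqrt(-16200 + sqrt(-34 + (-11 - 576))) = sqrt(-16200 + sqrt(-34 - 587)) = sqrt(-16200 + sqrt(-621)) = sqrt(-16200 + 3*I*sqrt(69))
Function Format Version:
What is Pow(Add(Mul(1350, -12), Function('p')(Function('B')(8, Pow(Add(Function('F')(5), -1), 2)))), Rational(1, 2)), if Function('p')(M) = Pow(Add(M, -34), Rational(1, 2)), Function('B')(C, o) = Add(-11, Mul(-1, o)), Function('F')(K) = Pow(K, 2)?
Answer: Pow(Add(-16200, Mul(3, I, Pow(69, Rational(1, 2)))), Rational(1, 2)) ≈ Add(0.0979, Mul(127.28, I))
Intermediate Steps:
Function('p')(M) = Pow(Add(-34, M), Rational(1, 2))
Pow(Add(Mul(1350, -12), Function('p')(Function('B')(8, Pow(Add(Function('F')(5), -1), 2)))), Rational(1, 2)) = Pow(Add(Mul(1350, -12), Pow(Add(-34, Add(-11, Mul(-1, Pow(Add(Pow(5, 2), -1), 2)))), Rational(1, 2))), Rational(1, 2)) = Pow(Add(-16200, Pow(Add(-34, Add(-11, Mul(-1, Pow(Add(25, -1), 2)))), Rational(1, 2))), Rational(1, 2)) = Pow(Add(-16200, Pow(Add(-34, Add(-11, Mul(-1, Pow(24, 2)))), Rational(1, 2))), Rational(1, 2)) = Pow(Add(-16200, Pow(Add(-34, Add(-11, Mul(-1, 576))), Rational(1, 2))), Rational(1, 2)) = Pow(Add(-16200, Pow(Add(-34, Add(-11, -576)), Rational(1, 2))), Rational(1, 2)) = Pow(Add(-16200, Pow(Add(-34, -587), Rational(1, 2))), Rational(1, 2)) = Pow(Add(-16200, Pow(-621, Rational(1, 2))), Rational(1, 2)) = Pow(Add(-16200, Mul(3, I, Pow(69, Rational(1, 2)))), Rational(1, 2))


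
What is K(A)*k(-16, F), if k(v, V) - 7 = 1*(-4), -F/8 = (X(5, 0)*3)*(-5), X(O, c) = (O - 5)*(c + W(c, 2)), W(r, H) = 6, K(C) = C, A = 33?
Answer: 99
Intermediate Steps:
X(O, c) = (-5 + O)*(6 + c) (X(O, c) = (O - 5)*(c + 6) = (-5 + O)*(6 + c))
F = 0 (F = -8*(-30 - 5*0 + 6*5 + 5*0)*3*(-5) = -8*(-30 + 0 + 30 + 0)*3*(-5) = -8*0*3*(-5) = -0*(-5) = -8*0 = 0)
k(v, V) = 3 (k(v, V) = 7 + 1*(-4) = 7 - 4 = 3)
K(A)*k(-16, F) = 33*3 = 99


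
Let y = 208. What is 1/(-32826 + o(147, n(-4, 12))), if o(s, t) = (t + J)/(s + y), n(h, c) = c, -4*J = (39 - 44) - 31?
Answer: -355/11653209 ≈ -3.0464e-5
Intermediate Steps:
J = 9 (J = -((39 - 44) - 31)/4 = -(-5 - 31)/4 = -1/4*(-36) = 9)
o(s, t) = (9 + t)/(208 + s) (o(s, t) = (t + 9)/(s + 208) = (9 + t)/(208 + s))
1/(-32826 + o(147, n(-4, 12))) = 1/(-32826 + (9 + 12)/(208 + 147)) = 1/(-32826 + 21/355) = 1/(-11653209/355) = -355/11653209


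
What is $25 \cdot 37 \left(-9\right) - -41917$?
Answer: $33592$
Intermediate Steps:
$25 \cdot 37 \left(-9\right) - -41917 = 925 \left(-9\right) + 41917 = -8325 + 41917 = 33592$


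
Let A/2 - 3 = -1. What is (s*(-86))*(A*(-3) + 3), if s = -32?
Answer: -24768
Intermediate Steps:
A = 4 (A = 6 + 2*(-1) = 6 - 2 = 4)
(s*(-86))*(A*(-3) + 3) = (-32*(-86))*(4*(-3) + 3) = 2752*(-12 + 3) = 2752*(-9) = -24768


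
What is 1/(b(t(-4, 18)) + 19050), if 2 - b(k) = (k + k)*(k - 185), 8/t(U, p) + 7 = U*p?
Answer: 6241/118669564 ≈ 5.2591e-5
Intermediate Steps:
t(U, p) = 8/(-7 + U*p)
b(k) = 2 - 2*k*(-185 + k) (b(k) = 2 - (k + k)*(k - 185) = 2 - 2*k*(-185 + k))
1/(b(t(-4, 18)) + 19050) = 1/((2 - 2*64/(-7 - 4*18)² + 370*(8/(-7 - 4*18))) + 19050) = 1/((2 - 2*64/(-7 - 72)² + 370*(8/(-7 - 72))) + 19050) = 1/((2 - 2*(8/(-79))² + 370*(8/(-79))) + 19050) = 1/((2 - 2*(8*(-1/79))² + 370*(8*(-1/79))) + 19050) = 1/((2 - 2*(-8/79)² + 370*(-8/79)) + 19050) = 1/((2 - 2*64/6241 - 2960/79) + 19050) = 1/((2 - 128/6241 - 2960/79) + 19050) = 1/(-221486/6241 + 19050) = 1/(118669564/6241) = 6241/118669564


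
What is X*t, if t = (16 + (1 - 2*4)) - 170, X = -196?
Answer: 31556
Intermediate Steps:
t = -161 (t = (16 + (1 - 8)) - 170 = (16 - 7) - 170 = 9 - 170 = -161)
X*t = -196*(-161) = 31556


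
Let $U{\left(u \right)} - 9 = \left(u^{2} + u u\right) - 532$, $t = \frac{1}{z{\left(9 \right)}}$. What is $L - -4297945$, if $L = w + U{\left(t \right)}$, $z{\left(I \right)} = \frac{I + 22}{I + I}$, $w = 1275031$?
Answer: $\frac{5355127981}{961} \approx 5.5725 \cdot 10^{6}$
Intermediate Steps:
$z{\left(I \right)} = \frac{22 + I}{2 I}$
$t = \frac{18}{31}$ ($t = \frac{1}{\frac{1}{2} \cdot \frac{1}{9} \left(22 + 9\right)} = \frac{1}{\frac{1}{2} \cdot \frac{1}{9} \cdot 31} = \frac{1}{\frac{31}{18}} = \frac{18}{31} \approx 0.58065$)
$U{\left(u \right)} = -523 + 2 u^{2}$ ($U{\left(u \right)} = 9 - \left(532 - u^{2} - u u\right) = 9 + \left(\left(u^{2} + u^{2}\right) - 532\right) = 9 + \left(2 u^{2} - 532\right) = 9 + \left(-532 + 2 u^{2}\right) = -523 + 2 u^{2}$)
$L = \frac{1224802836}{961}$ ($L = 1275031 - \left(523 - 2 \left(\frac{18}{31}\right)^{2}\right) = 1275031 + \left(-523 + 2 \cdot \frac{324}{961}\right) = 1275031 + \left(-523 + \frac{648}{961}\right) = 1275031 - \frac{501955}{961} = \frac{1224802836}{961} \approx 1.2745 \cdot 10^{6}$)
$L - -4297945 = \frac{1224802836}{961} - -4297945 = \frac{1224802836}{961} + 4297945 = \frac{5355127981}{961}$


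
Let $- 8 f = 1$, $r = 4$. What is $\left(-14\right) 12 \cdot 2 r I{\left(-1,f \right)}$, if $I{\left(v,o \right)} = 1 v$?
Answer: $1344$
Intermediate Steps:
$f = - \frac{1}{8}$ ($f = \left(- \frac{1}{8}\right) 1 = - \frac{1}{8} \approx -0.125$)
$I{\left(v,o \right)} = v$
$\left(-14\right) 12 \cdot 2 r I{\left(-1,f \right)} = \left(-14\right) 12 \cdot 2 \cdot 4 \left(-1\right) = - 168 \cdot 8 \left(-1\right) = \left(-168\right) \left(-8\right) = 1344$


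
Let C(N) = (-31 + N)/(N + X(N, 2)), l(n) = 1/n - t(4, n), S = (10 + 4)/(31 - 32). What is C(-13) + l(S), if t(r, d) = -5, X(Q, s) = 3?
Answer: 653/70 ≈ 9.3286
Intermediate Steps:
S = -14 (S = 14/(-1) = 14*(-1) = -14)
l(n) = 5 + 1/n (l(n) = 1/n - 1*(-5) = 1/n + 5 = 5 + 1/n)
C(N) = (-31 + N)/(3 + N) (C(N) = (-31 + N)/(N + 3) = (-31 + N)/(3 + N))
C(-13) + l(S) = (-31 - 13)/(3 - 13) + (5 + 1/(-14)) = -44/(-10) + (5 - 1/14) = -⅒*(-44) + 69/14 = 22/5 + 69/14 = 653/70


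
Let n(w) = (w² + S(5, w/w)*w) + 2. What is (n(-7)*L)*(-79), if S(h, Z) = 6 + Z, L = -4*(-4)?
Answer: -2528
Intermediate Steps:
L = 16
n(w) = 2 + w² + 7*w (n(w) = (w² + (6 + w/w)*w) + 2 = (w² + (6 + 1)*w) + 2 = (w² + 7*w) + 2 = 2 + w² + 7*w)
(n(-7)*L)*(-79) = ((2 + (-7)² + 7*(-7))*16)*(-79) = ((2 + 49 - 49)*16)*(-79) = (2*16)*(-79) = 32*(-79) = -2528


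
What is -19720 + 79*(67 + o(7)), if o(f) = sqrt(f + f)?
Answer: -14427 + 79*sqrt(14) ≈ -14131.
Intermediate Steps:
o(f) = sqrt(2)*sqrt(f) (o(f) = sqrt(2*f) = sqrt(2)*sqrt(f))
-19720 + 79*(67 + o(7)) = -19720 + 79*(67 + sqrt(2)*sqrt(7)) = -19720 + 79*(67 + sqrt(14)) = -19720 + (5293 + 79*sqrt(14)) = -14427 + 79*sqrt(14)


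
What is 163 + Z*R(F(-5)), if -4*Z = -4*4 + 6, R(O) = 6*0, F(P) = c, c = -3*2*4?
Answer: 163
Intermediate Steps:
c = -24 (c = -6*4 = -24)
F(P) = -24
R(O) = 0
Z = 5/2 (Z = -(-4*4 + 6)/4 = -(-16 + 6)/4 = -¼*(-10) = 5/2 ≈ 2.5000)
163 + Z*R(F(-5)) = 163 + (5/2)*0 = 163 + 0 = 163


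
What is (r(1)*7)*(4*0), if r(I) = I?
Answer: 0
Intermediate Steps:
(r(1)*7)*(4*0) = (1*7)*(4*0) = 7*0 = 0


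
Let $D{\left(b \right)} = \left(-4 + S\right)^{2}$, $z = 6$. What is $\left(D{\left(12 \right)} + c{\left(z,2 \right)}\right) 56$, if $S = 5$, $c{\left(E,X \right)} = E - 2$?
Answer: $280$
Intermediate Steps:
$c{\left(E,X \right)} = -2 + E$
$D{\left(b \right)} = 1$ ($D{\left(b \right)} = \left(-4 + 5\right)^{2} = 1^{2} = 1$)
$\left(D{\left(12 \right)} + c{\left(z,2 \right)}\right) 56 = \left(1 + \left(-2 + 6\right)\right) 56 = \left(1 + 4\right) 56 = 5 \cdot 56 = 280$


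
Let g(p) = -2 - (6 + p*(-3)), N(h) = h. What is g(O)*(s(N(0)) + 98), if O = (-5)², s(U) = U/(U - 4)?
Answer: 6566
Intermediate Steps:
s(U) = U/(-4 + U)
O = 25
g(p) = -8 + 3*p (g(p) = -2 - (6 - 3*p) = -2 + (-6 + 3*p) = -8 + 3*p)
g(O)*(s(N(0)) + 98) = (-8 + 3*25)*(0/(-4 + 0) + 98) = (-8 + 75)*(0/(-4) + 98) = 67*(0*(-¼) + 98) = 67*(0 + 98) = 67*98 = 6566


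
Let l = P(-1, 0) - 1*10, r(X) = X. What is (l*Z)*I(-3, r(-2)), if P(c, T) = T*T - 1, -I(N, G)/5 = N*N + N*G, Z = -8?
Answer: -6600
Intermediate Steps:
I(N, G) = -5*N² - 5*G*N (I(N, G) = -5*(N*N + N*G) = -5*(N² + G*N) = -5*N² - 5*G*N)
P(c, T) = -1 + T² (P(c, T) = T² - 1 = -1 + T²)
l = -11 (l = (-1 + 0²) - 1*10 = (-1 + 0) - 10 = -1 - 10 = -11)
(l*Z)*I(-3, r(-2)) = (-11*(-8))*(-5*(-3)*(-2 - 3)) = 88*(-5*(-3)*(-5)) = 88*(-75) = -6600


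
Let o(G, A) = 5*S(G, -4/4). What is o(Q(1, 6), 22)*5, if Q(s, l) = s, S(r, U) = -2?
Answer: -50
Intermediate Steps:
o(G, A) = -10 (o(G, A) = 5*(-2) = -10)
o(Q(1, 6), 22)*5 = -10*5 = -50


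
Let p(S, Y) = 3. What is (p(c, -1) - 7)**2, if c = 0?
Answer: 16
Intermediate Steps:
(p(c, -1) - 7)**2 = (3 - 7)**2 = (-4)**2 = 16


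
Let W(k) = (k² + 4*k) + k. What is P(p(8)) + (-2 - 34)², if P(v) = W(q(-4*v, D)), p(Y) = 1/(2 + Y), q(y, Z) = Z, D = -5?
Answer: 1296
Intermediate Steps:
W(k) = k² + 5*k
P(v) = 0 (P(v) = -5*(5 - 5) = -5*0 = 0)
P(p(8)) + (-2 - 34)² = 0 + (-2 - 34)² = 0 + (-36)² = 0 + 1296 = 1296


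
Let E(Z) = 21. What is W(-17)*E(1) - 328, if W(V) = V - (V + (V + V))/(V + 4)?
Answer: -9976/13 ≈ -767.38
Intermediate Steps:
W(V) = V - 3*V/(4 + V) (W(V) = V - (V + 2*V)/(4 + V) = V - 3*V/(4 + V))
W(-17)*E(1) - 328 = -17*(1 - 17)/(4 - 17)*21 - 328 = -17*(-16)/(-13)*21 - 328 = -17*(-1/13)*(-16)*21 - 328 = -272/13*21 - 328 = -5712/13 - 328 = -9976/13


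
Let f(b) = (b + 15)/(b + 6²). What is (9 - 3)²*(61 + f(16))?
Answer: 28827/13 ≈ 2217.5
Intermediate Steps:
f(b) = (15 + b)/(36 + b) (f(b) = (15 + b)/(b + 36) = (15 + b)/(36 + b))
(9 - 3)²*(61 + f(16)) = (9 - 3)²*(61 + (15 + 16)/(36 + 16)) = 6²*(61 + 31/52) = 36*(61 + (1/52)*31) = 36*(61 + 31/52) = 36*(3203/52) = 28827/13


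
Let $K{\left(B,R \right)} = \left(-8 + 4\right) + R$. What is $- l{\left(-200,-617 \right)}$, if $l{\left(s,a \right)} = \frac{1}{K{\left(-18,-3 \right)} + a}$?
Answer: $\frac{1}{624} \approx 0.0016026$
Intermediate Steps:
$K{\left(B,R \right)} = -4 + R$
$l{\left(s,a \right)} = \frac{1}{-7 + a}$ ($l{\left(s,a \right)} = \frac{1}{\left(-4 - 3\right) + a} = \frac{1}{-7 + a}$)
$- l{\left(-200,-617 \right)} = - \frac{1}{-7 - 617} = - \frac{1}{-624} = \left(-1\right) \left(- \frac{1}{624}\right) = \frac{1}{624}$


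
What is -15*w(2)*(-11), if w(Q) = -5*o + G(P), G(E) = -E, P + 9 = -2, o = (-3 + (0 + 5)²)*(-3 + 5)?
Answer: -34485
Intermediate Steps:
o = 44 (o = (-3 + 5²)*2 = (-3 + 25)*2 = 22*2 = 44)
P = -11 (P = -9 - 2 = -11)
w(Q) = -209 (w(Q) = -5*44 - 1*(-11) = -220 + 11 = -209)
-15*w(2)*(-11) = -15*(-209)*(-11) = 3135*(-11) = -34485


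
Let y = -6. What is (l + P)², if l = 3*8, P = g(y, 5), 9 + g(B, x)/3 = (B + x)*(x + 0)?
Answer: 324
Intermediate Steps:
g(B, x) = -27 + 3*x*(B + x) (g(B, x) = -27 + 3*((B + x)*(x + 0)) = -27 + 3*((B + x)*x) = -27 + 3*(x*(B + x)) = -27 + 3*x*(B + x))
P = -42 (P = -27 + 3*5² + 3*(-6)*5 = -27 + 3*25 - 90 = -27 + 75 - 90 = -42)
l = 24
(l + P)² = (24 - 42)² = (-18)² = 324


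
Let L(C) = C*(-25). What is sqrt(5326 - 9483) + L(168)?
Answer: -4200 + I*sqrt(4157) ≈ -4200.0 + 64.475*I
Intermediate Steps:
L(C) = -25*C
sqrt(5326 - 9483) + L(168) = sqrt(5326 - 9483) - 25*168 = sqrt(-4157) - 4200 = I*sqrt(4157) - 4200 = -4200 + I*sqrt(4157)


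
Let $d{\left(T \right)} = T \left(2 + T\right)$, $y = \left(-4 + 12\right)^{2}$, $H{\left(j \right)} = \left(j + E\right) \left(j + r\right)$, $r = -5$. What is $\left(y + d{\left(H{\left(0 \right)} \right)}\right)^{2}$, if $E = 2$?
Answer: $20736$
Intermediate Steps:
$H{\left(j \right)} = \left(-5 + j\right) \left(2 + j\right)$ ($H{\left(j \right)} = \left(j + 2\right) \left(j - 5\right) = \left(2 + j\right) \left(-5 + j\right) = \left(-5 + j\right) \left(2 + j\right)$)
$y = 64$ ($y = 8^{2} = 64$)
$\left(y + d{\left(H{\left(0 \right)} \right)}\right)^{2} = \left(64 + \left(-10 + 0^{2} - 0\right) \left(2 - \left(10 - 0^{2}\right)\right)\right)^{2} = \left(64 + \left(-10 + 0 + 0\right) \left(2 + \left(-10 + 0 + 0\right)\right)\right)^{2} = \left(64 - 10 \left(2 - 10\right)\right)^{2} = \left(64 - -80\right)^{2} = \left(64 + 80\right)^{2} = 144^{2} = 20736$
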